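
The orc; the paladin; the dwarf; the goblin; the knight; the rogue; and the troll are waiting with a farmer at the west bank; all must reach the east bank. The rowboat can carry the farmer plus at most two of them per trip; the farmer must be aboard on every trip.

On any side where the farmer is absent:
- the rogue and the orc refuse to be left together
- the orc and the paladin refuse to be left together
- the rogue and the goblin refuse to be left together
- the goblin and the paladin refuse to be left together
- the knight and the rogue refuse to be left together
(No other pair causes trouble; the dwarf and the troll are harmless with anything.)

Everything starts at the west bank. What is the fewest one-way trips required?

Counting alone: the farmer can take at most 2 across per trip to the east bank, so moving all 7 needs at least 4 loaded trips out, with a return between consecutive ones — at least 7 crossings.
The safety rule pushes this higher. Following every safe sequence of crossings, the most of the 7 that can be at the east bank as the rowboat arrives there on crossing 7 is 6 — never all 7.
So no plan with fewer than 9 crossings exists, and this one achieves 9:
1. Farmer goes to the east bank with the paladin and the rogue.
2. Farmer goes back to the west bank alone.
3. Farmer goes to the east bank with the orc.
4. Farmer goes back to the west bank with the paladin and the rogue.
5. Farmer goes to the east bank with the goblin and the knight.
6. Farmer goes back to the west bank alone.
7. Farmer goes to the east bank with the dwarf and the troll.
8. Farmer goes back to the west bank alone.
9. Farmer goes to the east bank with the paladin and the rogue.

9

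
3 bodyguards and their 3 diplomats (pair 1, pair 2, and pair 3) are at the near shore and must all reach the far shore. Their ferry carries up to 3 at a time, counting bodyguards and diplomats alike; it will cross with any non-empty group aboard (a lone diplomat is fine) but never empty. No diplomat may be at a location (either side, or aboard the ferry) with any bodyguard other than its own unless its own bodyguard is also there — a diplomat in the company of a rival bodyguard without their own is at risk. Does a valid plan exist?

Yes

1. bodyguard 1 and diplomat 1 cross → the far shore.
2. bodyguard 1 crosses ← the near shore.
3. bodyguard 1, bodyguard 2, and bodyguard 3 cross → the far shore.
4. diplomat 1 crosses ← the near shore.
5. diplomat 1, diplomat 2, and diplomat 3 cross → the far shore.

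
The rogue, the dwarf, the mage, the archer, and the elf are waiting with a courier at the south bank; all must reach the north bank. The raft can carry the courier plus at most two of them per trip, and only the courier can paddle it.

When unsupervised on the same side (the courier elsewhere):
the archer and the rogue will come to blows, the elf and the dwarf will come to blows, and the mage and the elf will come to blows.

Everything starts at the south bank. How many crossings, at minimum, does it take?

5

Counting alone: the courier can take at most 2 across per trip to the north bank, so moving all 5 needs at least 3 loaded trips out, with a return between consecutive ones — at least 5 crossings.
The plan below uses exactly 5 crossings, so it is optimal:
1. Courier goes to the north bank with the elf and the rogue.  [the south bank: the archer, the dwarf, the mage | the north bank: the elf, the rogue]
2. Courier goes back to the south bank alone.  [the south bank: the archer, the dwarf, the mage | the north bank: the elf, the rogue]
3. Courier goes to the north bank with the dwarf and the mage.  [the south bank: the archer | the north bank: the dwarf, the elf, the mage, the rogue]
4. Courier goes back to the south bank with the elf.  [the south bank: the archer, the elf | the north bank: the dwarf, the mage, the rogue]
5. Courier goes to the north bank with the archer and the elf.  [the south bank: — | the north bank: the archer, the dwarf, the elf, the mage, the rogue]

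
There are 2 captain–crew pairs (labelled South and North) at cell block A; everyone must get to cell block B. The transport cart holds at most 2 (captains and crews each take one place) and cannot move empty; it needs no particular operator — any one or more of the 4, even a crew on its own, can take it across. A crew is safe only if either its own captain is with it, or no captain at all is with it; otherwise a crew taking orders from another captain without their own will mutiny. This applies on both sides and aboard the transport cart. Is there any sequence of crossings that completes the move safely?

1. captain South and crew South cross → cell block B.
2. captain South crosses ← cell block A.
3. captain North and captain South cross → cell block B.
4. captain North crosses ← cell block A.
5. captain North and crew North cross → cell block B.

Yes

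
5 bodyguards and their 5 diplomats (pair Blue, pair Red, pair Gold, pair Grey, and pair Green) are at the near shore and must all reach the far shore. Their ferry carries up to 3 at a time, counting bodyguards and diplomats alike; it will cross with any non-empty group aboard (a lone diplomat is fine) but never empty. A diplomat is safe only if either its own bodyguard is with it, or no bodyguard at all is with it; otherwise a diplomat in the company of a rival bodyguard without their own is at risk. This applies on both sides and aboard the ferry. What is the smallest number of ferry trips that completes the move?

Counting alone: each trip to the far shore takes at most 3 across and each return brings at least 1 back, so after t trips out (and t−1 returns) at most 3t − (t−1) of the 10 are across; that first reaches 10 at t = 5, so at least 9 crossings are needed.
The safety rule pushes this higher. Following every safe sequence of crossings, the most of the 10 that can be at the far shore as the ferry arrives there on crossing 9 is 9 — never all 10.
So no plan with fewer than 11 crossings exists, and this one achieves 11:
1. bodyguard Blue and diplomat Blue cross → the far shore.
2. bodyguard Blue crosses ← the near shore.
3. diplomat Gold, diplomat Grey, and diplomat Red cross → the far shore.
4. diplomat Blue crosses ← the near shore.
5. bodyguard Gold, bodyguard Grey, and bodyguard Red cross → the far shore.
6. bodyguard Red and diplomat Red cross ← the near shore.
7. bodyguard Blue, bodyguard Green, and bodyguard Red cross → the far shore.
8. diplomat Gold crosses ← the near shore.
9. diplomat Blue and diplomat Red cross → the far shore.
10. diplomat Blue crosses ← the near shore.
11. diplomat Blue, diplomat Gold, and diplomat Green cross → the far shore.

11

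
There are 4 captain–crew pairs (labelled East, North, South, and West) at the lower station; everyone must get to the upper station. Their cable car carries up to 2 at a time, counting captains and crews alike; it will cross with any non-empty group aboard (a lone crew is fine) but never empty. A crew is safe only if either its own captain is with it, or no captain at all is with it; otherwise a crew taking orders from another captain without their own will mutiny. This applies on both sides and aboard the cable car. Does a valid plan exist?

No

Following every safe sequence of crossings from the start, the most of the 8 that can be at the upper station as the cable car arrives there on crossings 1, 3, 5 is 2, 3, 4 respectively; the best ever achieved is 4 of 8.
From crossing 7 on, no configuration arises that was not already reachable earlier: only 44 distinct safe configurations (who is on which side, and where the cable car is) can ever be reached, none of them has everyone across, and every continuation just revisits them. So no valid plan exists.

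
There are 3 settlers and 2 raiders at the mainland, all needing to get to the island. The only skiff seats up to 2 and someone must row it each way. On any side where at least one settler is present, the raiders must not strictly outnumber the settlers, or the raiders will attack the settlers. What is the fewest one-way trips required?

7

Counting alone: each trip to the island takes at most 2 across and each return brings at least 1 back, so after t trips out (and t−1 returns) at most 2t − (t−1) of the 5 are across; that first reaches 5 at t = 4, so at least 7 crossings are needed.
The plan below uses exactly 7 crossings, so it is optimal:
1. 2 raiders → the island.  (the mainland: 3S 0R; the island: 0S 2R)
2. 1 raider ← the mainland.  (the mainland: 3S 1R; the island: 0S 1R)
3. 2 settlers → the island.  (the mainland: 1S 1R; the island: 2S 1R)
4. 1 settler ← the mainland.  (the mainland: 2S 1R; the island: 1S 1R)
5. 1 settler and 1 raider → the island.  (the mainland: 1S 0R; the island: 2S 2R)
6. 1 raider ← the mainland.  (the mainland: 1S 1R; the island: 2S 1R)
7. 1 settler and 1 raider → the island.  (the mainland: 0S 0R; the island: 3S 2R)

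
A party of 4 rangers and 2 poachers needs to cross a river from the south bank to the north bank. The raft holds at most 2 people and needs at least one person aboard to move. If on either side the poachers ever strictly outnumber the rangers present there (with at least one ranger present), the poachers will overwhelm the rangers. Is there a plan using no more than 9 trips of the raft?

Yes — this plan uses 9 crossings (≤ 9):
1. 2 poachers → the north bank.  (the south bank: 4R 0P; the north bank: 0R 2P)
2. 1 poacher ← the south bank.  (the south bank: 4R 1P; the north bank: 0R 1P)
3. 2 rangers → the north bank.  (the south bank: 2R 1P; the north bank: 2R 1P)
4. 1 poacher ← the south bank.  (the south bank: 2R 2P; the north bank: 2R 0P)
5. 2 poachers → the north bank.  (the south bank: 2R 0P; the north bank: 2R 2P)
6. 1 poacher ← the south bank.  (the south bank: 2R 1P; the north bank: 2R 1P)
7. 1 ranger and 1 poacher → the north bank.  (the south bank: 1R 0P; the north bank: 3R 2P)
8. 1 poacher ← the south bank.  (the south bank: 1R 1P; the north bank: 3R 1P)
9. 1 ranger and 1 poacher → the north bank.  (the south bank: 0R 0P; the north bank: 4R 2P)

Yes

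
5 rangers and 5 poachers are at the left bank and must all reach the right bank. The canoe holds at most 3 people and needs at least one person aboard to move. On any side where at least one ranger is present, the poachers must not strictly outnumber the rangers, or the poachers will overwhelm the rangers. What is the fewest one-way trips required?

Counting alone: each trip to the right bank takes at most 3 across and each return brings at least 1 back, so after t trips out (and t−1 returns) at most 3t − (t−1) of the 10 are across; that first reaches 10 at t = 5, so at least 9 crossings are needed.
The safety rule pushes this higher. Following every safe sequence of crossings, the most of the 10 that can be at the right bank as the canoe arrives there on crossing 9 is 9 — never all 10.
So no plan with fewer than 11 crossings exists, and this one achieves 11:
1. 2 poachers → the right bank.  (the left bank: 5R 3P; the right bank: 0R 2P)
2. 1 poacher ← the left bank.  (the left bank: 5R 4P; the right bank: 0R 1P)
3. 3 poachers → the right bank.  (the left bank: 5R 1P; the right bank: 0R 4P)
4. 1 poacher ← the left bank.  (the left bank: 5R 2P; the right bank: 0R 3P)
5. 3 rangers → the right bank.  (the left bank: 2R 2P; the right bank: 3R 3P)
6. 1 ranger and 1 poacher ← the left bank.  (the left bank: 3R 3P; the right bank: 2R 2P)
7. 3 rangers → the right bank.  (the left bank: 0R 3P; the right bank: 5R 2P)
8. 1 poacher ← the left bank.  (the left bank: 0R 4P; the right bank: 5R 1P)
9. 2 poachers → the right bank.  (the left bank: 0R 2P; the right bank: 5R 3P)
10. 1 poacher ← the left bank.  (the left bank: 0R 3P; the right bank: 5R 2P)
11. 3 poachers → the right bank.  (the left bank: 0R 0P; the right bank: 5R 5P)

11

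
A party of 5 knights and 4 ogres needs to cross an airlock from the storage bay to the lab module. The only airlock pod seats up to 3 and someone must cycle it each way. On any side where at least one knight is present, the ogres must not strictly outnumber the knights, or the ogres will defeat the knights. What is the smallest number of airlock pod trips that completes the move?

Counting alone: each trip to the lab module takes at most 3 across and each return brings at least 1 back, so after t trips out (and t−1 returns) at most 3t − (t−1) of the 9 are across; that first reaches 9 at t = 4, so at least 7 crossings are needed.
The plan below uses exactly 7 crossings, so it is optimal:
1. 3 ogres → the lab module.  (the storage bay: 5K 1O; the lab module: 0K 3O)
2. 1 ogre ← the storage bay.  (the storage bay: 5K 2O; the lab module: 0K 2O)
3. 3 knights → the lab module.  (the storage bay: 2K 2O; the lab module: 3K 2O)
4. 1 knight ← the storage bay.  (the storage bay: 3K 2O; the lab module: 2K 2O)
5. 2 knights and 1 ogre → the lab module.  (the storage bay: 1K 1O; the lab module: 4K 3O)
6. 1 knight ← the storage bay.  (the storage bay: 2K 1O; the lab module: 3K 3O)
7. 2 knights and 1 ogre → the lab module.  (the storage bay: 0K 0O; the lab module: 5K 4O)

7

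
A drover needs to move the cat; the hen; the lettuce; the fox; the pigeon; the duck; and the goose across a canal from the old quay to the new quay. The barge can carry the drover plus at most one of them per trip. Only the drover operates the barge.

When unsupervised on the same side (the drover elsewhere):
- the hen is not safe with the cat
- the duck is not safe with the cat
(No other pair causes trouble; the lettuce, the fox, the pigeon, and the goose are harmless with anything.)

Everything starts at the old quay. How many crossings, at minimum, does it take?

15

Counting alone: the drover can take at most 1 across per trip to the new quay, so moving all 7 needs at least 7 loaded trips out, with a return between consecutive ones — at least 13 crossings.
The safety rule pushes this higher. Following every safe sequence of crossings, the most of the 7 that can be at the new quay as the barge arrives there on crossing 13 is 6 — never all 7.
So no plan with fewer than 15 crossings exists, and this one achieves 15:
1. Drover goes to the new quay with the cat.
2. Drover goes back to the old quay alone.
3. Drover goes to the new quay with the hen.
4. Drover goes back to the old quay with the cat.
5. Drover goes to the new quay with the duck.
6. Drover goes back to the old quay alone.
7. Drover goes to the new quay with the lettuce.
8. Drover goes back to the old quay alone.
9. Drover goes to the new quay with the fox.
10. Drover goes back to the old quay alone.
11. Drover goes to the new quay with the pigeon.
12. Drover goes back to the old quay alone.
13. Drover goes to the new quay with the goose.
14. Drover goes back to the old quay alone.
15. Drover goes to the new quay with the cat.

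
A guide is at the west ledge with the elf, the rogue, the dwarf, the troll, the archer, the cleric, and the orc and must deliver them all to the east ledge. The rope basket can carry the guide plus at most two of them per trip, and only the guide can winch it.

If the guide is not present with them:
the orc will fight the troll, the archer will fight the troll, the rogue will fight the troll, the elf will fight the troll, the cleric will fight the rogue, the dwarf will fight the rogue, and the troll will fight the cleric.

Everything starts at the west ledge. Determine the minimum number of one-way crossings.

Counting alone: the guide can take at most 2 across per trip to the east ledge, so moving all 7 needs at least 4 loaded trips out, with a return between consecutive ones — at least 7 crossings.
The safety rule pushes this higher. Following every safe sequence of crossings, the most of the 7 that can be at the east ledge as the rope basket arrives there on crossings 7, 9 is 5, 6 respectively — never all 7.
So no plan with fewer than 11 crossings exists, and this one achieves 11:
1. Guide goes to the east ledge with the rogue and the troll.  [the west ledge: the archer, the cleric, the dwarf, the elf, the orc | the east ledge: the rogue, the troll]
2. Guide goes back to the west ledge with the rogue.  [the west ledge: the archer, the cleric, the dwarf, the elf, the orc, the rogue | the east ledge: the troll]
3. Guide goes to the east ledge with the elf and the rogue.  [the west ledge: the archer, the cleric, the dwarf, the orc | the east ledge: the elf, the rogue, the troll]
4. Guide goes back to the west ledge with the troll.  [the west ledge: the archer, the cleric, the dwarf, the orc, the troll | the east ledge: the elf, the rogue]
5. Guide goes to the east ledge with the archer and the troll.  [the west ledge: the cleric, the dwarf, the orc | the east ledge: the archer, the elf, the rogue, the troll]
6. Guide goes back to the west ledge with the troll.  [the west ledge: the cleric, the dwarf, the orc, the troll | the east ledge: the archer, the elf, the rogue]
7. Guide goes to the east ledge with the orc and the troll.  [the west ledge: the cleric, the dwarf | the east ledge: the archer, the elf, the orc, the rogue, the troll]
8. Guide goes back to the west ledge with the troll.  [the west ledge: the cleric, the dwarf, the troll | the east ledge: the archer, the elf, the orc, the rogue]
9. Guide goes to the east ledge with the cleric and the dwarf.  [the west ledge: the troll | the east ledge: the archer, the cleric, the dwarf, the elf, the orc, the rogue]
10. Guide goes back to the west ledge with the rogue.  [the west ledge: the rogue, the troll | the east ledge: the archer, the cleric, the dwarf, the elf, the orc]
11. Guide goes to the east ledge with the rogue and the troll.  [the west ledge: — | the east ledge: the archer, the cleric, the dwarf, the elf, the orc, the rogue, the troll]

11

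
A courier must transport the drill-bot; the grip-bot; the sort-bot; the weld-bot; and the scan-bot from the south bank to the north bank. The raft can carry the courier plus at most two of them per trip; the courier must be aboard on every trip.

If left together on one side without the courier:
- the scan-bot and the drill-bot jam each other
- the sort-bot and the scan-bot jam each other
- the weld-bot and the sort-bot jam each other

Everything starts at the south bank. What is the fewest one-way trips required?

Counting alone: the courier can take at most 2 across per trip to the north bank, so moving all 5 needs at least 3 loaded trips out, with a return between consecutive ones — at least 5 crossings.
The plan below uses exactly 5 crossings, so it is optimal:
1. Courier goes to the north bank with the drill-bot and the sort-bot.  [the south bank: the grip-bot, the scan-bot, the weld-bot | the north bank: the drill-bot, the sort-bot]
2. Courier goes back to the south bank alone.  [the south bank: the grip-bot, the scan-bot, the weld-bot | the north bank: the drill-bot, the sort-bot]
3. Courier goes to the north bank with the grip-bot.  [the south bank: the scan-bot, the weld-bot | the north bank: the drill-bot, the grip-bot, the sort-bot]
4. Courier goes back to the south bank alone.  [the south bank: the scan-bot, the weld-bot | the north bank: the drill-bot, the grip-bot, the sort-bot]
5. Courier goes to the north bank with the scan-bot and the weld-bot.  [the south bank: — | the north bank: the drill-bot, the grip-bot, the scan-bot, the sort-bot, the weld-bot]

5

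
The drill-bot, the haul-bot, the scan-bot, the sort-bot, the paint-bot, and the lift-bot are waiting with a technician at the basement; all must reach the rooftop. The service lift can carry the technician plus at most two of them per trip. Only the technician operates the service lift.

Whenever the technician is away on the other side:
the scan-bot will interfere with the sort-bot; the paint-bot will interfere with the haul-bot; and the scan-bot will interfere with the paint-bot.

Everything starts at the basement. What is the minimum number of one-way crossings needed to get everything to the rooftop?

5

Counting alone: the technician can take at most 2 across per trip to the rooftop, so moving all 6 needs at least 3 loaded trips out, with a return between consecutive ones — at least 5 crossings.
The plan below uses exactly 5 crossings, so it is optimal:
1. Technician goes to the rooftop with the haul-bot and the scan-bot.
2. Technician goes back to the basement alone.
3. Technician goes to the rooftop with the drill-bot and the lift-bot.
4. Technician goes back to the basement alone.
5. Technician goes to the rooftop with the paint-bot and the sort-bot.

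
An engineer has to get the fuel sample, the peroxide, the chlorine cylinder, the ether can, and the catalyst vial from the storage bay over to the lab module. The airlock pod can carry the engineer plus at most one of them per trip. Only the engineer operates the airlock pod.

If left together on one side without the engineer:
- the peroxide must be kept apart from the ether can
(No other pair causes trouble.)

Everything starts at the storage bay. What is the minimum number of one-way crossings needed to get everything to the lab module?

Counting alone: the engineer can take at most 1 across per trip to the lab module, so moving all 5 needs at least 5 loaded trips out, with a return between consecutive ones — at least 9 crossings.
The plan below uses exactly 9 crossings, so it is optimal:
1. Engineer goes to the lab module with the peroxide.
2. Engineer goes back to the storage bay alone.
3. Engineer goes to the lab module with the fuel sample.
4. Engineer goes back to the storage bay alone.
5. Engineer goes to the lab module with the chlorine cylinder.
6. Engineer goes back to the storage bay alone.
7. Engineer goes to the lab module with the catalyst vial.
8. Engineer goes back to the storage bay alone.
9. Engineer goes to the lab module with the ether can.

9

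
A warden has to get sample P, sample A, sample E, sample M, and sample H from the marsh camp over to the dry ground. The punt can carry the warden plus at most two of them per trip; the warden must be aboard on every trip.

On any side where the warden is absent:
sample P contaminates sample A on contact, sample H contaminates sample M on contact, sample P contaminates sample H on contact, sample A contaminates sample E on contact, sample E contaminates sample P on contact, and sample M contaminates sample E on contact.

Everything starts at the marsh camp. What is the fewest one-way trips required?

impossible

Whatever the first load, the items left behind include a forbidden pair without the warden. No opening move is safe, so no plan exists.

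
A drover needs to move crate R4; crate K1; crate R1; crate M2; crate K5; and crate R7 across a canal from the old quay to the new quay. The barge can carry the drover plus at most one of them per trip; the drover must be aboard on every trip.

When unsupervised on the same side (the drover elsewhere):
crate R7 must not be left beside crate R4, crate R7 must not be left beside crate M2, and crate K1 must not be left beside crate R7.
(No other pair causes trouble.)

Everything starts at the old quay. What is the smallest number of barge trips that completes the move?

Following every safe sequence of crossings from the start, the most of the 6 that can be at the new quay as the barge arrives there on crossings 1, 3, 5, 7 is 1, 2, 3, 4 respectively; the best ever achieved is 4 of 6.
From crossing 9 on, no configuration arises that was not already reachable earlier: only 36 distinct safe configurations (who is on which side, and where the barge is) can ever be reached, none of them has everyone across, and every continuation just revisits them. So no valid plan exists.

impossible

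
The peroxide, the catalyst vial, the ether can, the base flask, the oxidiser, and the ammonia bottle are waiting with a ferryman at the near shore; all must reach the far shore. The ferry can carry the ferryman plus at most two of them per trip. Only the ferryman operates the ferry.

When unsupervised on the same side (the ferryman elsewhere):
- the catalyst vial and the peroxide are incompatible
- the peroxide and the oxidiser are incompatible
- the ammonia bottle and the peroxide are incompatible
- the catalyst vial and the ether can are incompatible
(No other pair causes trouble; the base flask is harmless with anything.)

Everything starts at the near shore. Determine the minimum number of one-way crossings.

7

Counting alone: the ferryman can take at most 2 across per trip to the far shore, so moving all 6 needs at least 3 loaded trips out, with a return between consecutive ones — at least 5 crossings.
The safety rule pushes this higher. Following every safe sequence of crossings, the most of the 6 that can be at the far shore as the ferry arrives there on crossing 5 is 5 — never all 6.
So no plan with fewer than 7 crossings exists, and this one achieves 7:
1. Ferryman goes to the far shore with the catalyst vial and the peroxide.
2. Ferryman goes back to the near shore with the peroxide.
3. Ferryman goes to the far shore with the base flask and the peroxide.
4. Ferryman goes back to the near shore with the peroxide.
5. Ferryman goes to the far shore with the ammonia bottle and the oxidiser.
6. Ferryman goes back to the near shore alone.
7. Ferryman goes to the far shore with the ether can and the peroxide.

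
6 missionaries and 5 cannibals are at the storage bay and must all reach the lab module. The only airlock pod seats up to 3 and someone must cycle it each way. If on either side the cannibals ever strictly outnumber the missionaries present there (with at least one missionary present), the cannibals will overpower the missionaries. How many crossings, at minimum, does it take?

Counting alone: each trip to the lab module takes at most 3 across and each return brings at least 1 back, so after t trips out (and t−1 returns) at most 3t − (t−1) of the 11 are across; that first reaches 11 at t = 5, so at least 9 crossings are needed.
The plan below uses exactly 9 crossings, so it is optimal:
1. 3 cannibals → the lab module.  (the storage bay: 6M 2C; the lab module: 0M 3C)
2. 1 cannibal ← the storage bay.  (the storage bay: 6M 3C; the lab module: 0M 2C)
3. 3 missionaries → the lab module.  (the storage bay: 3M 3C; the lab module: 3M 2C)
4. 1 missionary ← the storage bay.  (the storage bay: 4M 3C; the lab module: 2M 2C)
5. 2 missionaries and 1 cannibal → the lab module.  (the storage bay: 2M 2C; the lab module: 4M 3C)
6. 1 missionary ← the storage bay.  (the storage bay: 3M 2C; the lab module: 3M 3C)
7. 2 missionaries and 1 cannibal → the lab module.  (the storage bay: 1M 1C; the lab module: 5M 4C)
8. 1 missionary ← the storage bay.  (the storage bay: 2M 1C; the lab module: 4M 4C)
9. 2 missionaries and 1 cannibal → the lab module.  (the storage bay: 0M 0C; the lab module: 6M 5C)

9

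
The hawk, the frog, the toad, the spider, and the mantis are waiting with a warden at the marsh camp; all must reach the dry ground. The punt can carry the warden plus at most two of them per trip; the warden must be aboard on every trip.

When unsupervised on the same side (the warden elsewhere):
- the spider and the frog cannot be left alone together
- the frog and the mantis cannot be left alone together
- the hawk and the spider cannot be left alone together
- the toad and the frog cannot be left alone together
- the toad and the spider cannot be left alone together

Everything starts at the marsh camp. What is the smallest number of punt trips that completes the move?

Counting alone: the warden can take at most 2 across per trip to the dry ground, so moving all 5 needs at least 3 loaded trips out, with a return between consecutive ones — at least 5 crossings.
The safety rule pushes this higher. Following every safe sequence of crossings, the most of the 5 that can be at the dry ground as the punt arrives there on crossing 5 is 4 — never all 5.
So no plan with fewer than 7 crossings exists, and this one achieves 7:
1. Warden goes to the dry ground with the frog and the spider.
2. Warden goes back to the marsh camp with the frog.
3. Warden goes to the dry ground with the frog and the hawk.
4. Warden goes back to the marsh camp with the spider.
5. Warden goes to the dry ground with the mantis and the toad.
6. Warden goes back to the marsh camp with the frog.
7. Warden goes to the dry ground with the frog and the spider.

7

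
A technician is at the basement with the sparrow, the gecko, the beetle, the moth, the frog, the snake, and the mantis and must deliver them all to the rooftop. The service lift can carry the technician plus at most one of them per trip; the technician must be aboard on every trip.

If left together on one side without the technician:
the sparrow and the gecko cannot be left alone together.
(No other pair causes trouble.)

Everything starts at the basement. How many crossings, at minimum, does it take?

13

Counting alone: the technician can take at most 1 across per trip to the rooftop, so moving all 7 needs at least 7 loaded trips out, with a return between consecutive ones — at least 13 crossings.
The plan below uses exactly 13 crossings, so it is optimal:
1. Technician goes to the rooftop with the sparrow.  [the basement: the beetle, the frog, the gecko, the mantis, the moth, the snake | the rooftop: the sparrow]
2. Technician goes back to the basement alone.  [the basement: the beetle, the frog, the gecko, the mantis, the moth, the snake | the rooftop: the sparrow]
3. Technician goes to the rooftop with the beetle.  [the basement: the frog, the gecko, the mantis, the moth, the snake | the rooftop: the beetle, the sparrow]
4. Technician goes back to the basement alone.  [the basement: the frog, the gecko, the mantis, the moth, the snake | the rooftop: the beetle, the sparrow]
5. Technician goes to the rooftop with the moth.  [the basement: the frog, the gecko, the mantis, the snake | the rooftop: the beetle, the moth, the sparrow]
6. Technician goes back to the basement alone.  [the basement: the frog, the gecko, the mantis, the snake | the rooftop: the beetle, the moth, the sparrow]
7. Technician goes to the rooftop with the frog.  [the basement: the gecko, the mantis, the snake | the rooftop: the beetle, the frog, the moth, the sparrow]
8. Technician goes back to the basement alone.  [the basement: the gecko, the mantis, the snake | the rooftop: the beetle, the frog, the moth, the sparrow]
9. Technician goes to the rooftop with the snake.  [the basement: the gecko, the mantis | the rooftop: the beetle, the frog, the moth, the snake, the sparrow]
10. Technician goes back to the basement alone.  [the basement: the gecko, the mantis | the rooftop: the beetle, the frog, the moth, the snake, the sparrow]
11. Technician goes to the rooftop with the mantis.  [the basement: the gecko | the rooftop: the beetle, the frog, the mantis, the moth, the snake, the sparrow]
12. Technician goes back to the basement alone.  [the basement: the gecko | the rooftop: the beetle, the frog, the mantis, the moth, the snake, the sparrow]
13. Technician goes to the rooftop with the gecko.  [the basement: — | the rooftop: the beetle, the frog, the gecko, the mantis, the moth, the snake, the sparrow]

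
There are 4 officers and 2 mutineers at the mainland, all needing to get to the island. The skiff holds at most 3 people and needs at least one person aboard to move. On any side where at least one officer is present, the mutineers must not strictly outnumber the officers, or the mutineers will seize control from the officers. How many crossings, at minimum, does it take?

5

Counting alone: each trip to the island takes at most 3 across and each return brings at least 1 back, so after t trips out (and t−1 returns) at most 3t − (t−1) of the 6 are across; that first reaches 6 at t = 3, so at least 5 crossings are needed.
The plan below uses exactly 5 crossings, so it is optimal:
1. 2 mutineers → the island.  (the mainland: 4O 0M; the island: 0O 2M)
2. 1 mutineer ← the mainland.  (the mainland: 4O 1M; the island: 0O 1M)
3. 2 officers and 1 mutineer → the island.  (the mainland: 2O 0M; the island: 2O 2M)
4. 1 mutineer ← the mainland.  (the mainland: 2O 1M; the island: 2O 1M)
5. 2 officers and 1 mutineer → the island.  (the mainland: 0O 0M; the island: 4O 2M)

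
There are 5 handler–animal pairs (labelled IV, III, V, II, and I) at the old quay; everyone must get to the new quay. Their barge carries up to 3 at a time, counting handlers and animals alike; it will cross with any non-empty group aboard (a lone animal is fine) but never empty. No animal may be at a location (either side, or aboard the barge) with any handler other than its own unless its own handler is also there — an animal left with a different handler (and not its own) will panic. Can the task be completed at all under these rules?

1. animal IV and handler IV cross → the new quay.
2. handler IV crosses ← the old quay.
3. animal II, animal III, and animal V cross → the new quay.
4. animal IV crosses ← the old quay.
5. handler II, handler III, and handler V cross → the new quay.
6. animal III and handler III cross ← the old quay.
7. handler I, handler III, and handler IV cross → the new quay.
8. animal V crosses ← the old quay.
9. animal III and animal IV cross → the new quay.
10. animal IV crosses ← the old quay.
11. animal I, animal IV, and animal V cross → the new quay.

Yes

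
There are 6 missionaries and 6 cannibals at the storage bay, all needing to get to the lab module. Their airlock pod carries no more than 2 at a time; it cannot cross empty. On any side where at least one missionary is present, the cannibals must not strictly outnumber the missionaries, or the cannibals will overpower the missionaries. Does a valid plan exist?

No

Following every safe sequence of crossings from the start, the most of the 12 that can be at the lab module as the airlock pod arrives there on crossings 1, 3, 5, 7, 9 is 2, 3, 4, 5, 6 respectively; the best ever achieved is 6 of 12.
From crossing 11 on, no configuration arises that was not already reachable earlier: only 15 distinct safe configurations (who is on which side, and where the airlock pod is) can ever be reached, none of them has everyone across, and every continuation just revisits them. They are: 0 missionaries + 0 cannibals across (airlock pod back at the start); 0 missionaries + 1 cannibal across (airlock pod there); 0 missionaries + 1 cannibal across (airlock pod back at the start); 0 missionaries + 2 cannibals across (airlock pod there); 0 missionaries + 2 cannibals across (airlock pod back at the start); 0 missionaries + 3 cannibals across (airlock pod there); 0 missionaries + 3 cannibals across (airlock pod back at the start); 0 missionaries + 4 cannibals across (airlock pod there); 0 missionaries + 4 cannibals across (airlock pod back at the start); 0 missionaries + 5 cannibals across (airlock pod there); 0 missionaries + 5 cannibals across (airlock pod back at the start); 0 missionaries + 6 cannibals across (airlock pod there); 1 missionary + 1 cannibal across (airlock pod there); 1 missionary + 1 cannibal across (airlock pod back at the start); 2 missionaries + 2 cannibals across (airlock pod there). So no valid plan exists.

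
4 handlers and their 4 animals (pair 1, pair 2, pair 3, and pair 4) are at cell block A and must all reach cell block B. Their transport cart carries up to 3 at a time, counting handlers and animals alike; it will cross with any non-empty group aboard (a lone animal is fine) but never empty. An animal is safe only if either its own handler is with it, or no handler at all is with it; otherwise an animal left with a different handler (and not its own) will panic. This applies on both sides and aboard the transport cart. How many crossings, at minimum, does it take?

9

Counting alone: each trip to cell block B takes at most 3 across and each return brings at least 1 back, so after t trips out (and t−1 returns) at most 3t − (t−1) of the 8 are across; that first reaches 8 at t = 4, so at least 7 crossings are needed.
The safety rule pushes this higher. Following every safe sequence of crossings, the most of the 8 that can be at cell block B as the transport cart arrives there on crossing 7 is 7 — never all 8.
So no plan with fewer than 9 crossings exists, and this one achieves 9:
1. animal 1 and handler 1 cross → cell block B.
2. handler 1 crosses ← cell block A.
3. animal 2, handler 1, and handler 2 cross → cell block B.
4. animal 1 and handler 1 cross ← cell block A.
5. handler 1, handler 3, and handler 4 cross → cell block B.
6. animal 2 crosses ← cell block A.
7. animal 1 and animal 2 cross → cell block B.
8. animal 1 crosses ← cell block A.
9. animal 1, animal 3, and animal 4 cross → cell block B.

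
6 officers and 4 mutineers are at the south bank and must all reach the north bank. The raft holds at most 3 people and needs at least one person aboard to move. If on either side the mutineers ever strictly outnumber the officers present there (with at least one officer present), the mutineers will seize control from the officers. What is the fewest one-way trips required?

Counting alone: each trip to the north bank takes at most 3 across and each return brings at least 1 back, so after t trips out (and t−1 returns) at most 3t − (t−1) of the 10 are across; that first reaches 10 at t = 5, so at least 9 crossings are needed.
The plan below uses exactly 9 crossings, so it is optimal:
1. 2 mutineers → the north bank.  (the south bank: 6O 2M; the north bank: 0O 2M)
2. 1 mutineer ← the south bank.  (the south bank: 6O 3M; the north bank: 0O 1M)
3. 3 mutineers → the north bank.  (the south bank: 6O 0M; the north bank: 0O 4M)
4. 1 mutineer ← the south bank.  (the south bank: 6O 1M; the north bank: 0O 3M)
5. 3 officers → the north bank.  (the south bank: 3O 1M; the north bank: 3O 3M)
6. 1 mutineer ← the south bank.  (the south bank: 3O 2M; the north bank: 3O 2M)
7. 1 officer and 2 mutineers → the north bank.  (the south bank: 2O 0M; the north bank: 4O 4M)
8. 1 mutineer ← the south bank.  (the south bank: 2O 1M; the north bank: 4O 3M)
9. 2 officers and 1 mutineer → the north bank.  (the south bank: 0O 0M; the north bank: 6O 4M)

9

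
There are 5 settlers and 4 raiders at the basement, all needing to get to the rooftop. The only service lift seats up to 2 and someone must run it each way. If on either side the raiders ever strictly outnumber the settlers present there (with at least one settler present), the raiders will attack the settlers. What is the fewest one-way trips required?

15

Counting alone: each trip to the rooftop takes at most 2 across and each return brings at least 1 back, so after t trips out (and t−1 returns) at most 2t − (t−1) of the 9 are across; that first reaches 9 at t = 8, so at least 15 crossings are needed.
The plan below uses exactly 15 crossings, so it is optimal:
1. 2 raiders → the rooftop.  (the basement: 5S 2R; the rooftop: 0S 2R)
2. 1 raider ← the basement.  (the basement: 5S 3R; the rooftop: 0S 1R)
3. 2 raiders → the rooftop.  (the basement: 5S 1R; the rooftop: 0S 3R)
4. 1 raider ← the basement.  (the basement: 5S 2R; the rooftop: 0S 2R)
5. 2 settlers → the rooftop.  (the basement: 3S 2R; the rooftop: 2S 2R)
6. 1 raider ← the basement.  (the basement: 3S 3R; the rooftop: 2S 1R)
7. 1 settler and 1 raider → the rooftop.  (the basement: 2S 2R; the rooftop: 3S 2R)
8. 1 settler ← the basement.  (the basement: 3S 2R; the rooftop: 2S 2R)
9. 1 settler and 1 raider → the rooftop.  (the basement: 2S 1R; the rooftop: 3S 3R)
10. 1 raider ← the basement.  (the basement: 2S 2R; the rooftop: 3S 2R)
11. 1 settler and 1 raider → the rooftop.  (the basement: 1S 1R; the rooftop: 4S 3R)
12. 1 settler ← the basement.  (the basement: 2S 1R; the rooftop: 3S 3R)
13. 1 settler and 1 raider → the rooftop.  (the basement: 1S 0R; the rooftop: 4S 4R)
14. 1 raider ← the basement.  (the basement: 1S 1R; the rooftop: 4S 3R)
15. 1 settler and 1 raider → the rooftop.  (the basement: 0S 0R; the rooftop: 5S 4R)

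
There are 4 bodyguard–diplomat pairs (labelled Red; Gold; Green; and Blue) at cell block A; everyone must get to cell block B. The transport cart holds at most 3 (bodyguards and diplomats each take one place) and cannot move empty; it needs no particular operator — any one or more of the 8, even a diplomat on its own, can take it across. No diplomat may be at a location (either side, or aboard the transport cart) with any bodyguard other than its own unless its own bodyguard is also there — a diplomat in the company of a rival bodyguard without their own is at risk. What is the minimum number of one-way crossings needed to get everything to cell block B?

Counting alone: each trip to cell block B takes at most 3 across and each return brings at least 1 back, so after t trips out (and t−1 returns) at most 3t − (t−1) of the 8 are across; that first reaches 8 at t = 4, so at least 7 crossings are needed.
The safety rule pushes this higher. Following every safe sequence of crossings, the most of the 8 that can be at cell block B as the transport cart arrives there on crossing 7 is 7 — never all 8.
So no plan with fewer than 9 crossings exists, and this one achieves 9:
1. bodyguard Red and diplomat Red cross → cell block B.
2. bodyguard Red crosses ← cell block A.
3. bodyguard Gold, bodyguard Red, and diplomat Gold cross → cell block B.
4. bodyguard Red and diplomat Red cross ← cell block A.
5. bodyguard Blue, bodyguard Green, and bodyguard Red cross → cell block B.
6. diplomat Gold crosses ← cell block A.
7. diplomat Gold and diplomat Red cross → cell block B.
8. diplomat Red crosses ← cell block A.
9. diplomat Blue, diplomat Green, and diplomat Red cross → cell block B.

9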